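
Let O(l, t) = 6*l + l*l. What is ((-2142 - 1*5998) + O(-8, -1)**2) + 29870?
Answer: 21986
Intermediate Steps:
O(l, t) = l**2 + 6*l (O(l, t) = 6*l + l**2 = l**2 + 6*l)
((-2142 - 1*5998) + O(-8, -1)**2) + 29870 = ((-2142 - 1*5998) + (-8*(6 - 8))**2) + 29870 = ((-2142 - 5998) + (-8*(-2))**2) + 29870 = (-8140 + 16**2) + 29870 = (-8140 + 256) + 29870 = -7884 + 29870 = 21986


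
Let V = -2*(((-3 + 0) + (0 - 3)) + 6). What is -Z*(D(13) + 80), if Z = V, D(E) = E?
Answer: 0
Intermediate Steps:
V = 0 (V = -2*((-3 - 3) + 6) = -2*(-6 + 6) = -2*0 = 0)
Z = 0
-Z*(D(13) + 80) = -0*(13 + 80) = -0*93 = -1*0 = 0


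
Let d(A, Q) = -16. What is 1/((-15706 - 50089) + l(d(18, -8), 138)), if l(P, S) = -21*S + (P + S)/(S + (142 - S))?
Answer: -71/4877142 ≈ -1.4558e-5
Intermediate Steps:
l(P, S) = -2981*S/142 + P/142 (l(P, S) = -21*S + (P + S)/142 = -21*S + (P + S)*(1/142) = -21*S + (P/142 + S/142) = -2981*S/142 + P/142)
1/((-15706 - 50089) + l(d(18, -8), 138)) = 1/((-15706 - 50089) + (-2981/142*138 + (1/142)*(-16))) = 1/(-65795 + (-205689/71 - 8/71)) = 1/(-65795 - 205697/71) = 1/(-4877142/71) = -71/4877142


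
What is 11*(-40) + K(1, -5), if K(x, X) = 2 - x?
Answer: -439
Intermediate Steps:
11*(-40) + K(1, -5) = 11*(-40) + (2 - 1*1) = -440 + (2 - 1) = -440 + 1 = -439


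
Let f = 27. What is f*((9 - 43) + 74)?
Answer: 1080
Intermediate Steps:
f*((9 - 43) + 74) = 27*((9 - 43) + 74) = 27*(-34 + 74) = 27*40 = 1080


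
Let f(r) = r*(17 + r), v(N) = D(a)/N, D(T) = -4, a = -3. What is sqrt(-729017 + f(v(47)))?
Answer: I*sqrt(1610401733)/47 ≈ 853.83*I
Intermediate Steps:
v(N) = -4/N
sqrt(-729017 + f(v(47))) = sqrt(-729017 + (-4/47)*(17 - 4/47)) = sqrt(-729017 + (-4*1/47)*(17 - 4*1/47)) = sqrt(-729017 - 4*(17 - 4/47)/47) = sqrt(-729017 - 4/47*795/47) = sqrt(-729017 - 3180/2209) = sqrt(-1610401733/2209) = I*sqrt(1610401733)/47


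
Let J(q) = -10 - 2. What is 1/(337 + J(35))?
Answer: 1/325 ≈ 0.0030769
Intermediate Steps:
J(q) = -12
1/(337 + J(35)) = 1/(337 - 12) = 1/325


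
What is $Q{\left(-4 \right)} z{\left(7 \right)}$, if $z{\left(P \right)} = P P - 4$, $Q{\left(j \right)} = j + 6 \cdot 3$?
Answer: $630$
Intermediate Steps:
$Q{\left(j \right)} = 18 + j$ ($Q{\left(j \right)} = j + 18 = 18 + j$)
$z{\left(P \right)} = -4 + P^{2}$ ($z{\left(P \right)} = P^{2} - 4 = -4 + P^{2}$)
$Q{\left(-4 \right)} z{\left(7 \right)} = \left(18 - 4\right) \left(-4 + 7^{2}\right) = 14 \left(-4 + 49\right) = 14 \cdot 45 = 630$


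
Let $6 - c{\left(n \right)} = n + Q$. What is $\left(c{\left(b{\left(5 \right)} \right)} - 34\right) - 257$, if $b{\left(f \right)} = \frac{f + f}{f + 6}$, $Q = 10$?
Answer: $- \frac{3255}{11} \approx -295.91$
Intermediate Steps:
$b{\left(f \right)} = \frac{2 f}{6 + f}$
$c{\left(n \right)} = -4 - n$ ($c{\left(n \right)} = 6 - \left(n + 10\right) = 6 - \left(10 + n\right) = -4 - n$)
$\left(c{\left(b{\left(5 \right)} \right)} - 34\right) - 257 = \left(\left(-4 - 2 \cdot 5 \frac{1}{6 + 5}\right) - 34\right) - 257 = \left(\left(-4 - 2 \cdot 5 \cdot \frac{1}{11}\right) - 34\right) - 257 = \left(\left(-4 - \frac{10}{11}\right) - 34\right) - 257 = \left(- \frac{54}{11} - 34\right) - 257 = - \frac{428}{11} - 257 = - \frac{3255}{11}$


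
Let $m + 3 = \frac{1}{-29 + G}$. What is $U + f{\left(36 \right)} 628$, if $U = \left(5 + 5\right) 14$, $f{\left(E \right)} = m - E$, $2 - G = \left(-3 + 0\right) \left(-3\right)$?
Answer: $- \frac{219325}{9} \approx -24369.0$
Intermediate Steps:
$G = -7$ ($G = 2 - \left(-3 + 0\right) \left(-3\right) = 2 - \left(-3\right) \left(-3\right) = 2 - 9 = -7$)
$m = - \frac{109}{36}$ ($m = -3 + \frac{1}{-29 - 7} = -3 + \frac{1}{-36} = -3 - \frac{1}{36} = - \frac{109}{36} \approx -3.0278$)
$f{\left(E \right)} = - \frac{109}{36} - E$
$U = 140$ ($U = 10 \cdot 14 = 140$)
$U + f{\left(36 \right)} 628 = 140 + \left(- \frac{109}{36} - 36\right) 628 = 140 - \frac{220585}{9} = - \frac{219325}{9}$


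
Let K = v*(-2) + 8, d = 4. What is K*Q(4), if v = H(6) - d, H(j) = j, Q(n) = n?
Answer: 16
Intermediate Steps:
v = 2 (v = 6 - 1*4 = 6 - 4 = 2)
K = 4 (K = 2*(-2) + 8 = -4 + 8 = 4)
K*Q(4) = 4*4 = 16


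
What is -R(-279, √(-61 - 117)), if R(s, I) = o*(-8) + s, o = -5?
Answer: 239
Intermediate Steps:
R(s, I) = 40 + s (R(s, I) = -5*(-8) + s = 40 + s)
-R(-279, √(-61 - 117)) = -(40 - 279) = -1*(-239) = 239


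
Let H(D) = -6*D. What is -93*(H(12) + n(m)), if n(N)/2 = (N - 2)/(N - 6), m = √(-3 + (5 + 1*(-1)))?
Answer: 33294/5 ≈ 6658.8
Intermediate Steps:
m = 1 (m = √(-3 + (5 - 1)) = √(-3 + 4) = √1 = 1)
n(N) = 2*(-2 + N)/(-6 + N) (n(N) = 2*((N - 2)/(N - 6)) = 2*((-2 + N)/(-6 + N)) = 2*(-2 + N)/(-6 + N))
-93*(H(12) + n(m)) = -93*(-6*12 + 2*(-2 + 1)/(-6 + 1)) = -93*(-72 + 2*(-1)/(-5)) = -93*(-72 + 2*(-⅕)*(-1)) = -93*(-72 + ⅖) = -93*(-358/5) = 33294/5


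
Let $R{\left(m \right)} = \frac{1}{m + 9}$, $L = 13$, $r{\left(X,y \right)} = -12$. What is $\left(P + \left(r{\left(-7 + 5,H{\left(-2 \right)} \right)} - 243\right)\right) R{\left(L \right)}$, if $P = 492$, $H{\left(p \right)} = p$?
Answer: $\frac{237}{22} \approx 10.773$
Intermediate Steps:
$R{\left(m \right)} = \frac{1}{9 + m}$
$\left(P + \left(r{\left(-7 + 5,H{\left(-2 \right)} \right)} - 243\right)\right) R{\left(L \right)} = \frac{492 - 255}{9 + 13} = \frac{492 - 255}{22} = 237 \cdot \frac{1}{22} = \frac{237}{22}$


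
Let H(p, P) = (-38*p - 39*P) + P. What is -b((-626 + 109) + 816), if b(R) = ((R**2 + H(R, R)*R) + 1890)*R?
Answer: 2004252315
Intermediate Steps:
H(p, P) = -38*P - 38*p (H(p, P) = (-39*P - 38*p) + P = -38*P - 38*p)
b(R) = R*(1890 - 75*R**2) (b(R) = ((R**2 + (-38*R - 38*R)*R) + 1890)*R = ((R**2 + (-76*R)*R) + 1890)*R = ((R**2 - 76*R**2) + 1890)*R = (-75*R**2 + 1890)*R = (1890 - 75*R**2)*R = R*(1890 - 75*R**2))
-b((-626 + 109) + 816) = -(-75*((-626 + 109) + 816)**3 + 1890*((-626 + 109) + 816)) = -(-75*(-517 + 816)**3 + 1890*(-517 + 816)) = -(-75*299**3 + 1890*299) = -(-75*26730899 + 565110) = -(-2004817425 + 565110) = -1*(-2004252315) = 2004252315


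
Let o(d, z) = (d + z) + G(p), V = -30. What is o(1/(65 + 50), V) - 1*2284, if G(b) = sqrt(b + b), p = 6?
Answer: -266109/115 + 2*sqrt(3) ≈ -2310.5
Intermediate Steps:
G(b) = sqrt(2)*sqrt(b) (G(b) = sqrt(2*b) = sqrt(2)*sqrt(b))
o(d, z) = d + z + 2*sqrt(3) (o(d, z) = (d + z) + sqrt(2)*sqrt(6) = (d + z) + 2*sqrt(3) = d + z + 2*sqrt(3))
o(1/(65 + 50), V) - 1*2284 = (1/(65 + 50) - 30 + 2*sqrt(3)) - 1*2284 = (1/115 - 30 + 2*sqrt(3)) - 2284 = (-3449/115 + 2*sqrt(3)) - 2284 = -266109/115 + 2*sqrt(3)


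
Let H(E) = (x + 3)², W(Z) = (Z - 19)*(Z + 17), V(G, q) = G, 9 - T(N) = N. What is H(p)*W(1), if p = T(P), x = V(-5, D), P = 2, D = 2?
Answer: -1296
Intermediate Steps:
T(N) = 9 - N
x = -5
W(Z) = (-19 + Z)*(17 + Z)
p = 7 (p = 9 - 1*2 = 9 - 2 = 7)
H(E) = 4 (H(E) = (-5 + 3)² = (-2)² = 4)
H(p)*W(1) = 4*(-323 + 1² - 2*1) = 4*(-323 + 1 - 2) = 4*(-324) = -1296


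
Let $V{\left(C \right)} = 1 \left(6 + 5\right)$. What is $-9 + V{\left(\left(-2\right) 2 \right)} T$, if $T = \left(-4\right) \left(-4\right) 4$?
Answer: $695$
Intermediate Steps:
$T = 64$ ($T = 16 \cdot 4 = 64$)
$V{\left(C \right)} = 11$ ($V{\left(C \right)} = 1 \cdot 11 = 11$)
$-9 + V{\left(\left(-2\right) 2 \right)} T = -9 + 11 \cdot 64 = -9 + 704 = 695$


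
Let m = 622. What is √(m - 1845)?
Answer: I*√1223 ≈ 34.971*I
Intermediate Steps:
√(m - 1845) = √(622 - 1845) = √(-1223) = I*√1223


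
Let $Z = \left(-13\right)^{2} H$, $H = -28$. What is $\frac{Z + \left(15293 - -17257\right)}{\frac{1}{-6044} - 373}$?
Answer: $- \frac{24018856}{322059} \approx -74.579$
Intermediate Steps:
$Z = -4732$ ($Z = \left(-13\right)^{2} \left(-28\right) = 169 \left(-28\right) = -4732$)
$\frac{Z + \left(15293 - -17257\right)}{\frac{1}{-6044} - 373} = \frac{-4732 + \left(15293 - -17257\right)}{\frac{1}{-6044} - 373} = \frac{-4732 + \left(15293 + 17257\right)}{- \frac{1}{6044} + \left(-3624 + 3251\right)} = \frac{-4732 + 32550}{- \frac{1}{6044} - 373} = \frac{27818}{- \frac{2254413}{6044}} = 27818 \left(- \frac{6044}{2254413}\right) = - \frac{24018856}{322059}$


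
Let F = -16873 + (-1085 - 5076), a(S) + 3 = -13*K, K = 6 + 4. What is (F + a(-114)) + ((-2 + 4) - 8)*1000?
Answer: -29167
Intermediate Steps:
K = 10
a(S) = -133 (a(S) = -3 - 13*10 = -3 - 130 = -133)
F = -23034 (F = -16873 - 6161 = -23034)
(F + a(-114)) + ((-2 + 4) - 8)*1000 = (-23034 - 133) + ((-2 + 4) - 8)*1000 = -23167 + (2 - 8)*1000 = -23167 - 6*1000 = -23167 - 6000 = -29167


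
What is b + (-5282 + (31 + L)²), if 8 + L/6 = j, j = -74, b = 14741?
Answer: 221980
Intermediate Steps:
L = -492 (L = -48 + 6*(-74) = -48 - 444 = -492)
b + (-5282 + (31 + L)²) = 14741 + (-5282 + (31 - 492)²) = 14741 + (-5282 + (-461)²) = 14741 + (-5282 + 212521) = 14741 + 207239 = 221980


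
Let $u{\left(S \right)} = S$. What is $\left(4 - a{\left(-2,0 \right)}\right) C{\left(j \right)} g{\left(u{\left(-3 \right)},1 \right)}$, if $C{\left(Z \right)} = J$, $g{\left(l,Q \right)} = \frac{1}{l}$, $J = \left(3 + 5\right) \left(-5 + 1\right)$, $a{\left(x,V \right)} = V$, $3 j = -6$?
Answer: $\frac{128}{3} \approx 42.667$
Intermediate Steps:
$j = -2$ ($j = \frac{1}{3} \left(-6\right) = -2$)
$J = -32$ ($J = 8 \left(-4\right) = -32$)
$C{\left(Z \right)} = -32$
$\left(4 - a{\left(-2,0 \right)}\right) C{\left(j \right)} g{\left(u{\left(-3 \right)},1 \right)} = \frac{\left(4 - 0\right) \left(-32\right)}{-3} = \left(4 + 0\right) \left(-32\right) \left(- \frac{1}{3}\right) = 4 \left(-32\right) \left(- \frac{1}{3}\right) = \left(-128\right) \left(- \frac{1}{3}\right) = \frac{128}{3}$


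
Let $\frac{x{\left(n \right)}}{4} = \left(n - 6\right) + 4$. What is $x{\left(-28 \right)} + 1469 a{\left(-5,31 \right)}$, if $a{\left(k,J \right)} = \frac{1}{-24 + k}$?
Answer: $- \frac{4949}{29} \approx -170.66$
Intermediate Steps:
$x{\left(n \right)} = -8 + 4 n$ ($x{\left(n \right)} = 4 \left(\left(n - 6\right) + 4\right) = 4 \left(\left(-6 + n\right) + 4\right) = 4 \left(-2 + n\right) = -8 + 4 n$)
$x{\left(-28 \right)} + 1469 a{\left(-5,31 \right)} = \left(-8 + 4 \left(-28\right)\right) + \frac{1469}{-24 - 5} = \left(-8 - 112\right) + \frac{1469}{-29} = -120 + 1469 \left(- \frac{1}{29}\right) = -120 - \frac{1469}{29} = - \frac{4949}{29}$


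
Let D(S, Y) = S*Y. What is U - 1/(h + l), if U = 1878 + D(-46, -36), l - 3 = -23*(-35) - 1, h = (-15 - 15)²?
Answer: 6032537/1707 ≈ 3534.0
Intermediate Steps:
h = 900 (h = (-30)² = 900)
l = 807 (l = 3 + (-23*(-35) - 1) = 3 + (805 - 1) = 3 + 804 = 807)
U = 3534 (U = 1878 - 46*(-36) = 1878 + 1656 = 3534)
U - 1/(h + l) = 3534 - 1/(900 + 807) = 3534 - 1/1707 = 6032537/1707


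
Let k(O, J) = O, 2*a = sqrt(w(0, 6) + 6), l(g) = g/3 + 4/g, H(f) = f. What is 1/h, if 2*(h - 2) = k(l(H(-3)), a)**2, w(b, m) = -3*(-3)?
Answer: 18/85 ≈ 0.21176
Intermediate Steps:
l(g) = 4/g + g/3 (l(g) = g*(1/3) + 4/g = g/3 + 4/g = 4/g + g/3)
w(b, m) = 9
a = sqrt(15)/2 (a = sqrt(9 + 6)/2 = sqrt(15)/2 ≈ 1.9365)
h = 85/18 (h = 2 + (4/(-3) + (1/3)*(-3))**2/2 = 2 + (4*(-1/3) - 1)**2/2 = 2 + (-4/3 - 1)**2/2 = 2 + (-7/3)**2/2 = 2 + (1/2)*(49/9) = 2 + 49/18 = 85/18 ≈ 4.7222)
1/h = 1/(85/18) = 18/85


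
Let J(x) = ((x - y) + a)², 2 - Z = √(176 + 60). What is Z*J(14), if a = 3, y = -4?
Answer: 882 - 882*√59 ≈ -5892.8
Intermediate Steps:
Z = 2 - 2*√59 (Z = 2 - √(176 + 60) = 2 - √236 = 2 - 2*√59 ≈ -13.362)
J(x) = (7 + x)² (J(x) = ((x - 1*(-4)) + 3)² = ((x + 4) + 3)² = ((4 + x) + 3)² = (7 + x)²)
Z*J(14) = (2 - 2*√59)*(7 + 14)² = (2 - 2*√59)*21² = (2 - 2*√59)*441 = 882 - 882*√59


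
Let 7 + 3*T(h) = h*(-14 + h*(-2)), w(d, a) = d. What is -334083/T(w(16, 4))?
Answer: 1002249/743 ≈ 1348.9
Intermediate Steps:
T(h) = -7/3 + h*(-14 - 2*h)/3 (T(h) = -7/3 + (h*(-14 + h*(-2)))/3 = -7/3 + (h*(-14 - 2*h))/3 = -7/3 + h*(-14 - 2*h)/3)
-334083/T(w(16, 4)) = -334083/(-7/3 - 14/3*16 - 2/3*16**2) = -334083/(-7/3 - 224/3 - 2/3*256) = -334083/(-7/3 - 224/3 - 512/3) = -334083/(-743/3) = -334083*(-3/743) = 1002249/743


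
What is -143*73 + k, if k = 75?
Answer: -10364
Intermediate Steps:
-143*73 + k = -143*73 + 75 = -10439 + 75 = -10364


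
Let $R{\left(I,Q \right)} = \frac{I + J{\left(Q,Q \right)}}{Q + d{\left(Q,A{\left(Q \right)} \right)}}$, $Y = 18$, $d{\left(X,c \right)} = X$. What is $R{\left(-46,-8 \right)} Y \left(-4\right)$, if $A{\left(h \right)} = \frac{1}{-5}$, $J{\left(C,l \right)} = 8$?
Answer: $-171$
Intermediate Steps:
$A{\left(h \right)} = - \frac{1}{5}$
$R{\left(I,Q \right)} = \frac{8 + I}{2 Q}$ ($R{\left(I,Q \right)} = \frac{I + 8}{Q + Q} = \frac{8 + I}{2 Q}$)
$R{\left(-46,-8 \right)} Y \left(-4\right) = \frac{8 - 46}{2 \left(-8\right)} 18 \left(-4\right) = \frac{1}{2} \left(- \frac{1}{8}\right) \left(-38\right) \left(-72\right) = \frac{19}{8} \left(-72\right) = -171$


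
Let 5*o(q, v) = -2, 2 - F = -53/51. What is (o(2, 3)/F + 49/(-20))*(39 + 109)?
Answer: -296111/775 ≈ -382.08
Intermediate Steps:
F = 155/51 (F = 2 - (-53)/51 = 2 - 1*(-53/51) = 2 + 53/51 = 155/51 ≈ 3.0392)
o(q, v) = -2/5 (o(q, v) = (1/5)*(-2) = -2/5)
(o(2, 3)/F + 49/(-20))*(39 + 109) = (-2/(5*155/51) + 49/(-20))*(39 + 109) = (-2/5*51/155 + 49*(-1/20))*148 = (-102/775 - 49/20)*148 = -8003/3100*148 = -296111/775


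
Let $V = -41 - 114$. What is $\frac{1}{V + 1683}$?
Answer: $\frac{1}{1528} \approx 0.00065445$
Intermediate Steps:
$V = -155$ ($V = -41 - 114 = -155$)
$\frac{1}{V + 1683} = \frac{1}{-155 + 1683} = \frac{1}{1528}$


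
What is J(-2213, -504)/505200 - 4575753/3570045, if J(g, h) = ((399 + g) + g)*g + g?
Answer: 327730901929/20039852600 ≈ 16.354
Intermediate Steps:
J(g, h) = g + g*(399 + 2*g) (J(g, h) = (399 + 2*g)*g + g = g*(399 + 2*g) + g = g + g*(399 + 2*g))
J(-2213, -504)/505200 - 4575753/3570045 = (2*(-2213)*(200 - 2213))/505200 - 4575753/3570045 = (2*(-2213)*(-2013))*(1/505200) - 4575753*1/3570045 = 8909538*(1/505200) - 1525251/1190015 = 1484923/84200 - 1525251/1190015 = 327730901929/20039852600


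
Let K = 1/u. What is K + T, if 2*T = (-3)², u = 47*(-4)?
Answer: 845/188 ≈ 4.4947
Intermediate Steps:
u = -188
T = 9/2 (T = (½)*(-3)² = (½)*9 = 9/2 ≈ 4.5000)
K = -1/188 (K = 1/(-188) = -1/188 ≈ -0.0053191)
K + T = -1/188 + 9/2 = 845/188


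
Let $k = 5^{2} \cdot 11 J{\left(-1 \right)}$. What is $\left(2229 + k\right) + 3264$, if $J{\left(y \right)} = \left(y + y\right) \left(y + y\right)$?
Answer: $6593$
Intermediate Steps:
$J{\left(y \right)} = 4 y^{2}$ ($J{\left(y \right)} = 2 y 2 y = 4 y^{2}$)
$k = 1100$ ($k = 5^{2} \cdot 11 \cdot 4 \left(-1\right)^{2} = 25 \cdot 11 \cdot 4 \cdot 1 = 275 \cdot 4 = 1100$)
$\left(2229 + k\right) + 3264 = \left(2229 + 1100\right) + 3264 = 3329 + 3264 = 6593$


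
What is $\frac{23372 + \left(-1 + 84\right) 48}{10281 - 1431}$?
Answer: $\frac{13678}{4425} \approx 3.0911$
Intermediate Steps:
$\frac{23372 + \left(-1 + 84\right) 48}{10281 - 1431} = \frac{23372 + 83 \cdot 48}{10281 - 1431} = \frac{23372 + 3984}{8850} = 27356 \cdot \frac{1}{8850} = \frac{13678}{4425}$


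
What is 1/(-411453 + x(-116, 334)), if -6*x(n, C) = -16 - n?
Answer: -3/1234409 ≈ -2.4303e-6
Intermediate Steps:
x(n, C) = 8/3 + n/6 (x(n, C) = -(-16 - n)/6 = 8/3 + n/6)
1/(-411453 + x(-116, 334)) = 1/(-411453 + (8/3 + (1/6)*(-116))) = 1/(-411453 + (8/3 - 58/3)) = 1/(-411453 - 50/3) = 1/(-1234409/3) = -3/1234409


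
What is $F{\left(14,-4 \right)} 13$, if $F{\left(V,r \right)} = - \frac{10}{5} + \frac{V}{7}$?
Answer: $0$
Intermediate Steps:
$F{\left(V,r \right)} = -2 + \frac{V}{7}$ ($F{\left(V,r \right)} = \left(-10\right) \frac{1}{5} + V \frac{1}{7} = -2 + \frac{V}{7}$)
$F{\left(14,-4 \right)} 13 = \left(-2 + \frac{1}{7} \cdot 14\right) 13 = \left(-2 + 2\right) 13 = 0 \cdot 13 = 0$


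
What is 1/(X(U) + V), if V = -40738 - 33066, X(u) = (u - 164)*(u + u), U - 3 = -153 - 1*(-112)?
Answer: -1/58452 ≈ -1.7108e-5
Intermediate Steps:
U = -38 (U = 3 + (-153 - 1*(-112)) = 3 + (-153 + 112) = 3 - 41 = -38)
X(u) = 2*u*(-164 + u) (X(u) = (-164 + u)*(2*u) = 2*u*(-164 + u))
V = -73804
1/(X(U) + V) = 1/(2*(-38)*(-164 - 38) - 73804) = 1/(2*(-38)*(-202) - 73804) = 1/(15352 - 73804) = 1/(-58452) = -1/58452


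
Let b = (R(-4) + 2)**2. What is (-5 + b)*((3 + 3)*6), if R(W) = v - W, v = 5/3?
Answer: 1936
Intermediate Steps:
v = 5/3 (v = 5*(1/3) = 5/3 ≈ 1.6667)
R(W) = 5/3 - W
b = 529/9 (b = ((5/3 - 1*(-4)) + 2)**2 = ((5/3 + 4) + 2)**2 = (17/3 + 2)**2 = (23/3)**2 = 529/9 ≈ 58.778)
(-5 + b)*((3 + 3)*6) = (-5 + 529/9)*((3 + 3)*6) = 484*(6*6)/9 = (484/9)*36 = 1936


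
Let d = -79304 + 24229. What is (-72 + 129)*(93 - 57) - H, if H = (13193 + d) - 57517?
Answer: 101451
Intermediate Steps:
d = -55075
H = -99399 (H = (13193 - 55075) - 57517 = -41882 - 57517 = -99399)
(-72 + 129)*(93 - 57) - H = (-72 + 129)*(93 - 57) - 1*(-99399) = 57*36 + 99399 = 2052 + 99399 = 101451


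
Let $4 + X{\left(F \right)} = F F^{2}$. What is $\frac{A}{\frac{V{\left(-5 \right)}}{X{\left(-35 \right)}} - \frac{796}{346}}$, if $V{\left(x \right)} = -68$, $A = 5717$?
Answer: $- \frac{42409089039}{17054078} \approx -2486.7$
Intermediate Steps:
$X{\left(F \right)} = -4 + F^{3}$ ($X{\left(F \right)} = -4 + F F^{2} = -4 + F^{3}$)
$\frac{A}{\frac{V{\left(-5 \right)}}{X{\left(-35 \right)}} - \frac{796}{346}} = \frac{5717}{- \frac{68}{-4 + \left(-35\right)^{3}} - \frac{796}{346}} = \frac{5717}{- \frac{68}{-4 - 42875} - \frac{398}{173}} = \frac{5717}{- \frac{68}{-42879} - \frac{398}{173}} = \frac{5717}{\left(-68\right) \left(- \frac{1}{42879}\right) - \frac{398}{173}} = \frac{5717}{\frac{68}{42879} - \frac{398}{173}} = \frac{5717}{- \frac{17054078}{7418067}} = 5717 \left(- \frac{7418067}{17054078}\right) = - \frac{42409089039}{17054078}$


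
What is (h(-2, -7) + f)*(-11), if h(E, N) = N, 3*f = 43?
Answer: -242/3 ≈ -80.667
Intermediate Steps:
f = 43/3 (f = (⅓)*43 = 43/3 ≈ 14.333)
(h(-2, -7) + f)*(-11) = (-7 + 43/3)*(-11) = (22/3)*(-11) = -242/3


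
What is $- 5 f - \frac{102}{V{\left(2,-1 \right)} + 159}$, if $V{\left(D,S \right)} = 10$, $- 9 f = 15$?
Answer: $\frac{3919}{507} \approx 7.7298$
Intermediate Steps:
$f = - \frac{5}{3}$ ($f = \left(- \frac{1}{9}\right) 15 = - \frac{5}{3} \approx -1.6667$)
$- 5 f - \frac{102}{V{\left(2,-1 \right)} + 159} = \left(-5\right) \left(- \frac{5}{3}\right) - \frac{102}{10 + 159} = \frac{25}{3} - \frac{102}{169} = \frac{3919}{507}$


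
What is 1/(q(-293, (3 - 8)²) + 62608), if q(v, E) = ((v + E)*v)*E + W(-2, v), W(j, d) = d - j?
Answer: 1/2025417 ≈ 4.9373e-7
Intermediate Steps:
q(v, E) = 2 + v + E*v*(E + v) (q(v, E) = ((v + E)*v)*E + (v - 1*(-2)) = ((E + v)*v)*E + (v + 2) = (v*(E + v))*E + (2 + v) = E*v*(E + v) + (2 + v) = 2 + v + E*v*(E + v))
1/(q(-293, (3 - 8)²) + 62608) = 1/((2 - 293 + (3 - 8)²*(-293)² - 293*(3 - 8)⁴) + 62608) = 1/((2 - 293 + (-5)²*85849 - 293*((-5)²)²) + 62608) = 1/((2 - 293 + 25*85849 - 293*25²) + 62608) = 1/((2 - 293 + 2146225 - 293*625) + 62608) = 1/((2 - 293 + 2146225 - 183125) + 62608) = 1/(1962809 + 62608) = 1/2025417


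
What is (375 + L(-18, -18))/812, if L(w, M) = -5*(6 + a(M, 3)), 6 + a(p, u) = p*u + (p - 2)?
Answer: 745/812 ≈ 0.91749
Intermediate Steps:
a(p, u) = -8 + p + p*u (a(p, u) = -6 + (p*u + (p - 2)) = -6 + (p*u + (-2 + p)) = -6 + (-2 + p + p*u) = -8 + p + p*u)
L(w, M) = 10 - 20*M (L(w, M) = -5*(6 + (-8 + M + M*3)) = -5*(6 + (-8 + M + 3*M)) = -5*(6 + (-8 + 4*M)) = -5*(-2 + 4*M) = 10 - 20*M)
(375 + L(-18, -18))/812 = (375 + (10 - 20*(-18)))/812 = (375 + (10 + 360))*(1/812) = (375 + 370)*(1/812) = 745*(1/812) = 745/812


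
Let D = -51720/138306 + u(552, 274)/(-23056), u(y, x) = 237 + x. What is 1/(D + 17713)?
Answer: 531463856/9413608759547 ≈ 5.6457e-5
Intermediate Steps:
D = -210521781/531463856 (D = -51720/138306 + (237 + 274)/(-23056) = -51720*1/138306 + 511*(-1/23056) = -8620/23051 - 511/23056 = -210521781/531463856 ≈ -0.39612)
1/(D + 17713) = 1/(-210521781/531463856 + 17713) = 1/(9413608759547/531463856) = 531463856/9413608759547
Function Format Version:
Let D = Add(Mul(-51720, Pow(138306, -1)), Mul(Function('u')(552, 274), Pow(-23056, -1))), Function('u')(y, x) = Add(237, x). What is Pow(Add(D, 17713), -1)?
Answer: Rational(531463856, 9413608759547) ≈ 5.6457e-5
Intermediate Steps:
D = Rational(-210521781, 531463856) (D = Add(Mul(-51720, Pow(138306, -1)), Mul(Add(237, 274), Pow(-23056, -1))) = Add(Mul(-51720, Rational(1, 138306)), Mul(511, Rational(-1, 23056))) = Add(Rational(-8620, 23051), Rational(-511, 23056)) = Rational(-210521781, 531463856) ≈ -0.39612)
Pow(Add(D, 17713), -1) = Pow(Add(Rational(-210521781, 531463856), 17713), -1) = Pow(Rational(9413608759547, 531463856), -1) = Rational(531463856, 9413608759547)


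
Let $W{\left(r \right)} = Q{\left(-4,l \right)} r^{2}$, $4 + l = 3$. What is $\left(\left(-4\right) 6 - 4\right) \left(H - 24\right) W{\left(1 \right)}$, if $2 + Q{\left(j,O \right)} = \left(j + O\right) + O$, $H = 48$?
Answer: $5376$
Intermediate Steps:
$l = -1$ ($l = -4 + 3 = -1$)
$Q{\left(j,O \right)} = -2 + j + 2 O$ ($Q{\left(j,O \right)} = -2 + \left(\left(j + O\right) + O\right) = -2 + \left(\left(O + j\right) + O\right) = -2 + \left(j + 2 O\right) = -2 + j + 2 O$)
$W{\left(r \right)} = - 8 r^{2}$ ($W{\left(r \right)} = \left(-2 - 4 + 2 \left(-1\right)\right) r^{2} = \left(-2 - 4 - 2\right) r^{2} = - 8 r^{2}$)
$\left(\left(-4\right) 6 - 4\right) \left(H - 24\right) W{\left(1 \right)} = \left(\left(-4\right) 6 - 4\right) \left(48 - 24\right) \left(- 8 \cdot 1^{2}\right) = \left(-24 - 4\right) 24 \left(\left(-8\right) 1\right) = \left(-28\right) 24 \left(-8\right) = \left(-672\right) \left(-8\right) = 5376$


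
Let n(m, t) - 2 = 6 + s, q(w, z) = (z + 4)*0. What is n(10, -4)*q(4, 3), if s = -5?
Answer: 0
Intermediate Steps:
q(w, z) = 0 (q(w, z) = (4 + z)*0 = 0)
n(m, t) = 3 (n(m, t) = 2 + (6 - 5) = 2 + 1 = 3)
n(10, -4)*q(4, 3) = 3*0 = 0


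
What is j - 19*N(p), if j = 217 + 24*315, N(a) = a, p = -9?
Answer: 7948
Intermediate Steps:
j = 7777 (j = 217 + 7560 = 7777)
j - 19*N(p) = 7777 - 19*(-9) = 7777 - 1*(-171) = 7777 + 171 = 7948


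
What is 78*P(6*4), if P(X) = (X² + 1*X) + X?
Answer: 48672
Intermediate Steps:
P(X) = X² + 2*X (P(X) = (X² + X) + X = (X + X²) + X = X² + 2*X)
78*P(6*4) = 78*((6*4)*(2 + 6*4)) = 78*(24*(2 + 24)) = 78*(24*26) = 78*624 = 48672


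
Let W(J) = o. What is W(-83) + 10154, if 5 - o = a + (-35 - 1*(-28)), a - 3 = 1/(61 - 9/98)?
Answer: 60662849/5969 ≈ 10163.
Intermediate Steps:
a = 18005/5969 (a = 3 + 1/(61 - 9/98) = 3 + 1/(5969/98) = 3 + 98/5969 = 18005/5969 ≈ 3.0164)
o = 53623/5969 (o = 5 - (18005/5969 + (-35 - 1*(-28))) = 5 - (18005/5969 + (-35 + 28)) = 5 - (18005/5969 - 7) = 5 - 1*(-23778/5969) = 5 + 23778/5969 = 53623/5969 ≈ 8.9836)
W(J) = 53623/5969
W(-83) + 10154 = 53623/5969 + 10154 = 60662849/5969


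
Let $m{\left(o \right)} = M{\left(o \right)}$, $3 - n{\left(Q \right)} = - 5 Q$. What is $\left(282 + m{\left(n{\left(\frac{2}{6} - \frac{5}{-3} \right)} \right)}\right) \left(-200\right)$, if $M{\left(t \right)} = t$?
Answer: $-59000$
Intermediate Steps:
$n{\left(Q \right)} = 3 + 5 Q$ ($n{\left(Q \right)} = 3 - - 5 Q = 3 + 5 Q$)
$m{\left(o \right)} = o$
$\left(282 + m{\left(n{\left(\frac{2}{6} - \frac{5}{-3} \right)} \right)}\right) \left(-200\right) = \left(282 + \left(3 + 5 \left(\frac{2}{6} - \frac{5}{-3}\right)\right)\right) \left(-200\right) = \left(282 + \left(3 + 5 \left(2 \cdot \frac{1}{6} - - \frac{5}{3}\right)\right)\right) \left(-200\right) = \left(282 + \left(3 + 5 \left(\frac{1}{3} + \frac{5}{3}\right)\right)\right) \left(-200\right) = \left(282 + \left(3 + 5 \cdot 2\right)\right) \left(-200\right) = \left(282 + \left(3 + 10\right)\right) \left(-200\right) = \left(282 + 13\right) \left(-200\right) = 295 \left(-200\right) = -59000$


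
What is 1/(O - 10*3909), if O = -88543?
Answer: -1/127633 ≈ -7.8350e-6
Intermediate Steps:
1/(O - 10*3909) = 1/(-88543 - 10*3909) = 1/(-88543 - 39090) = 1/(-127633) = -1/127633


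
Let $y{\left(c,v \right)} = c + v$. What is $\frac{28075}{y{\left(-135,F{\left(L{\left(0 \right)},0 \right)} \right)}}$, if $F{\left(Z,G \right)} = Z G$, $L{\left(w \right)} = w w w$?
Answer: $- \frac{5615}{27} \approx -207.96$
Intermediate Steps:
$L{\left(w \right)} = w^{3}$ ($L{\left(w \right)} = w^{2} w = w^{3}$)
$F{\left(Z,G \right)} = G Z$
$\frac{28075}{y{\left(-135,F{\left(L{\left(0 \right)},0 \right)} \right)}} = \frac{28075}{-135 + 0 \cdot 0^{3}} = \frac{28075}{-135 + 0 \cdot 0} = \frac{28075}{-135 + 0} = \frac{28075}{-135} = 28075 \left(- \frac{1}{135}\right) = - \frac{5615}{27}$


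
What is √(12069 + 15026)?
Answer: √27095 ≈ 164.61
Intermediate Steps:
√(12069 + 15026) = √27095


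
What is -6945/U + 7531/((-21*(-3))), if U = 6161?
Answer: 45960956/388143 ≈ 118.41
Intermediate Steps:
-6945/U + 7531/((-21*(-3))) = -6945/6161 + 7531/((-21*(-3))) = -6945*1/6161 + 7531/63 = -6945/6161 + 7531*(1/63) = -6945/6161 + 7531/63 = 45960956/388143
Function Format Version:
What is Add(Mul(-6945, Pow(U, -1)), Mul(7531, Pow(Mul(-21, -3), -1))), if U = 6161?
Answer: Rational(45960956, 388143) ≈ 118.41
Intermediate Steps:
Add(Mul(-6945, Pow(U, -1)), Mul(7531, Pow(Mul(-21, -3), -1))) = Add(Mul(-6945, Pow(6161, -1)), Mul(7531, Pow(Mul(-21, -3), -1))) = Add(Mul(-6945, Rational(1, 6161)), Mul(7531, Pow(63, -1))) = Add(Rational(-6945, 6161), Mul(7531, Rational(1, 63))) = Add(Rational(-6945, 6161), Rational(7531, 63)) = Rational(45960956, 388143)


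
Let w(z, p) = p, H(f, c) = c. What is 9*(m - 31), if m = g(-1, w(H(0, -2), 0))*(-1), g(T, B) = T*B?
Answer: -279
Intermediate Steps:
g(T, B) = B*T
m = 0 (m = (0*(-1))*(-1) = 0*(-1) = 0)
9*(m - 31) = 9*(0 - 31) = 9*(-31) = -279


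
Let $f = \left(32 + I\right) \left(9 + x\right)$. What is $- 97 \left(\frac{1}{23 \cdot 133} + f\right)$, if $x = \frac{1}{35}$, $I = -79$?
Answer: $\frac{629560943}{15295} \approx 41161.0$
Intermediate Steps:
$x = \frac{1}{35} \approx 0.028571$
$f = - \frac{14852}{35}$ ($f = \left(32 - 79\right) \left(9 + \frac{1}{35}\right) = \left(-47\right) \frac{316}{35} = - \frac{14852}{35} \approx -424.34$)
$- 97 \left(\frac{1}{23 \cdot 133} + f\right) = - 97 \left(\frac{1}{23 \cdot 133} - \frac{14852}{35}\right) = - 97 \left(\frac{1}{23} \cdot \frac{1}{133} - \frac{14852}{35}\right) = - 97 \left(\frac{1}{3059} - \frac{14852}{35}\right) = \left(-97\right) \left(- \frac{6490319}{15295}\right) = \frac{629560943}{15295}$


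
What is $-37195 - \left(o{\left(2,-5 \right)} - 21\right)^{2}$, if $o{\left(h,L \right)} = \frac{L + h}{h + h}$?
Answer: $- \frac{602689}{16} \approx -37668.0$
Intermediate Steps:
$o{\left(h,L \right)} = \frac{L + h}{2 h}$
$-37195 - \left(o{\left(2,-5 \right)} - 21\right)^{2} = -37195 - \left(\frac{-5 + 2}{2 \cdot 2} - 21\right)^{2} = -37195 - \left(\frac{1}{2} \cdot \frac{1}{2} \left(-3\right) - 21\right)^{2} = -37195 - \left(- \frac{3}{4} - 21\right)^{2} = -37195 - \left(- \frac{87}{4}\right)^{2} = -37195 - \frac{7569}{16} = - \frac{602689}{16}$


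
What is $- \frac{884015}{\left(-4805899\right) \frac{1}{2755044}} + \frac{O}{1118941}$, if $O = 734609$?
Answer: $\frac{2725184583981120551}{5377517432959} \approx 5.0677 \cdot 10^{5}$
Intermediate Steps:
$- \frac{884015}{\left(-4805899\right) \frac{1}{2755044}} + \frac{O}{1118941} = - \frac{884015}{\left(-4805899\right) \frac{1}{2755044}} + \frac{734609}{1118941} = - \frac{884015}{\left(-4805899\right) \frac{1}{2755044}} + 734609 \cdot \frac{1}{1118941} = - \frac{884015}{- \frac{4805899}{2755044}} + \frac{734609}{1118941} = \left(-884015\right) \left(- \frac{2755044}{4805899}\right) + \frac{734609}{1118941} = \frac{2435500221660}{4805899} + \frac{734609}{1118941} = \frac{2725184583981120551}{5377517432959}$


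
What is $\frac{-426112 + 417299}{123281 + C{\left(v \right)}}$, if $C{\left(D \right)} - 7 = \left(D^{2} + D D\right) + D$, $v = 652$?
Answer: $- \frac{1259}{139164} \approx -0.0090469$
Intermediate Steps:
$C{\left(D \right)} = 7 + D + 2 D^{2}$ ($C{\left(D \right)} = 7 + \left(\left(D^{2} + D D\right) + D\right) = 7 + \left(\left(D^{2} + D^{2}\right) + D\right) = 7 + \left(2 D^{2} + D\right) = 7 + \left(D + 2 D^{2}\right) = 7 + D + 2 D^{2}$)
$\frac{-426112 + 417299}{123281 + C{\left(v \right)}} = \frac{-426112 + 417299}{123281 + \left(7 + 652 + 2 \cdot 652^{2}\right)} = - \frac{8813}{123281 + \left(7 + 652 + 2 \cdot 425104\right)} = - \frac{8813}{123281 + \left(7 + 652 + 850208\right)} = - \frac{8813}{123281 + 850867} = - \frac{8813}{974148} = \left(-8813\right) \frac{1}{974148} = - \frac{1259}{139164}$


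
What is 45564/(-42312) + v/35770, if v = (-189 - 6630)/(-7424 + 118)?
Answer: -496133652673/460734698060 ≈ -1.0768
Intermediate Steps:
v = 6819/7306 (v = -6819/(-7306) = -6819*(-1/7306) = 6819/7306 ≈ 0.93334)
45564/(-42312) + v/35770 = 45564/(-42312) + (6819/7306)/35770 = 45564*(-1/42312) + (6819/7306)*(1/35770) = -3797/3526 + 6819/261335620 = -496133652673/460734698060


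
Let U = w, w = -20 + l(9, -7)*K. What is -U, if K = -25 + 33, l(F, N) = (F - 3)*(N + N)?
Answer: 692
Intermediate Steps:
l(F, N) = 2*N*(-3 + F) (l(F, N) = (-3 + F)*(2*N) = 2*N*(-3 + F))
K = 8
w = -692 (w = -20 + (2*(-7)*(-3 + 9))*8 = -20 + (2*(-7)*6)*8 = -20 - 84*8 = -20 - 672 = -692)
U = -692
-U = -1*(-692) = 692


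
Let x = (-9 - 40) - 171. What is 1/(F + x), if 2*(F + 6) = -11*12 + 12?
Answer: -1/286 ≈ -0.0034965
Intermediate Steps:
x = -220 (x = -49 - 171 = -220)
F = -66 (F = -6 + (-11*12 + 12)/2 = -6 + (-132 + 12)/2 = -6 + (½)*(-120) = -6 - 60 = -66)
1/(F + x) = 1/(-66 - 220) = 1/(-286) = -1/286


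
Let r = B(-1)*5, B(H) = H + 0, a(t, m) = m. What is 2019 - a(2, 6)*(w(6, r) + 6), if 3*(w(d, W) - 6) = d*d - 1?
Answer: 1877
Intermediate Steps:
B(H) = H
r = -5 (r = -1*5 = -5)
w(d, W) = 17/3 + d**2/3 (w(d, W) = 6 + (d*d - 1)/3 = 6 + (d**2 - 1)/3 = 6 + (-1 + d**2)/3 = 6 + (-1/3 + d**2/3) = 17/3 + d**2/3)
2019 - a(2, 6)*(w(6, r) + 6) = 2019 - 6*((17/3 + (1/3)*6**2) + 6) = 2019 - 6*((17/3 + (1/3)*36) + 6) = 2019 - 6*((17/3 + 12) + 6) = 2019 - 6*(53/3 + 6) = 2019 - 6*71/3 = 2019 - 1*142 = 2019 - 142 = 1877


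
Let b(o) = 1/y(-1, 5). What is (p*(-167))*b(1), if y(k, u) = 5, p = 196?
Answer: -32732/5 ≈ -6546.4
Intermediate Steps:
b(o) = ⅕ (b(o) = 1/5 = ⅕)
(p*(-167))*b(1) = (196*(-167))*(⅕) = -32732*⅕ = -32732/5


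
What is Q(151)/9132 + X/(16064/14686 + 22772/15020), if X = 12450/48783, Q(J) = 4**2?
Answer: 4220944372842/42405975277259 ≈ 0.099537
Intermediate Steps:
Q(J) = 16
X = 4150/16261 (X = 12450*(1/48783) = 4150/16261 ≈ 0.25521)
Q(151)/9132 + X/(16064/14686 + 22772/15020) = 16/9132 + 4150/(16261*(16064/14686 + 22772/15020)) = 16*(1/9132) + 4150/(16261*(16064*(1/14686) + 22772*(1/15020))) = 4/2283 + 4150/(16261*(8032/7343 + 5693/3755)) = 4/2283 + 4150/(16261*(71963859/27572965)) = 4/2283 + (4150/16261)*(27572965/71963859) = 4/2283 + 16346829250/167172044457 = 4220944372842/42405975277259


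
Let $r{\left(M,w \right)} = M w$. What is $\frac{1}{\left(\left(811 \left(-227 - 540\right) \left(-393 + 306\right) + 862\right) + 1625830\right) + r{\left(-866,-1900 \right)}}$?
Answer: $\frac{1}{57389311} \approx 1.7425 \cdot 10^{-8}$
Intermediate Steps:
$\frac{1}{\left(\left(811 \left(-227 - 540\right) \left(-393 + 306\right) + 862\right) + 1625830\right) + r{\left(-866,-1900 \right)}} = \frac{1}{\left(\left(811 \left(-227 - 540\right) \left(-393 + 306\right) + 862\right) + 1625830\right) - -1645400} = \frac{1}{\left(\left(811 \left(\left(-767\right) \left(-87\right)\right) + 862\right) + 1625830\right) + 1645400} = \frac{1}{\left(\left(811 \cdot 66729 + 862\right) + 1625830\right) + 1645400} = \frac{1}{\left(\left(54117219 + 862\right) + 1625830\right) + 1645400} = \frac{1}{\left(54118081 + 1625830\right) + 1645400} = \frac{1}{55743911 + 1645400} = \frac{1}{57389311}$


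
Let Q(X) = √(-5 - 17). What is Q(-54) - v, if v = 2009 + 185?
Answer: -2194 + I*√22 ≈ -2194.0 + 4.6904*I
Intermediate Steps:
v = 2194
Q(X) = I*√22 (Q(X) = √(-22) = I*√22)
Q(-54) - v = I*√22 - 1*2194 = I*√22 - 2194 = -2194 + I*√22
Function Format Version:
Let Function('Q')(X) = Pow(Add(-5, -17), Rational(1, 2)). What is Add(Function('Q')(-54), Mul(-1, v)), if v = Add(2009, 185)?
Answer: Add(-2194, Mul(I, Pow(22, Rational(1, 2)))) ≈ Add(-2194.0, Mul(4.6904, I))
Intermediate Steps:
v = 2194
Function('Q')(X) = Mul(I, Pow(22, Rational(1, 2))) (Function('Q')(X) = Pow(-22, Rational(1, 2)) = Mul(I, Pow(22, Rational(1, 2))))
Add(Function('Q')(-54), Mul(-1, v)) = Add(Mul(I, Pow(22, Rational(1, 2))), Mul(-1, 2194)) = Add(Mul(I, Pow(22, Rational(1, 2))), -2194) = Add(-2194, Mul(I, Pow(22, Rational(1, 2))))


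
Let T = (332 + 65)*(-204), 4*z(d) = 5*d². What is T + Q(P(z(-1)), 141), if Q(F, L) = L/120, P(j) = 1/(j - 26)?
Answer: -3239473/40 ≈ -80987.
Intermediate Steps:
z(d) = 5*d²/4 (z(d) = (5*d²)/4 = 5*d²/4)
P(j) = 1/(-26 + j)
Q(F, L) = L/120 (Q(F, L) = L*(1/120) = L/120)
T = -80988 (T = 397*(-204) = -80988)
T + Q(P(z(-1)), 141) = -80988 + (1/120)*141 = -80988 + 47/40 = -3239473/40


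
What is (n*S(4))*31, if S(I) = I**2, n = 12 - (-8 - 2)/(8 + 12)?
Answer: 6200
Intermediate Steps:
n = 25/2 (n = 12 - (-10)/20 = 12 - 1*(-1/2) = 12 + 1/2 = 25/2 ≈ 12.500)
(n*S(4))*31 = ((25/2)*4**2)*31 = ((25/2)*16)*31 = 200*31 = 6200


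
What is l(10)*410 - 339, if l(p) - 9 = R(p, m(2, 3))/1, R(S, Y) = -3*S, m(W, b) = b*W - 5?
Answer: -8949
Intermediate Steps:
m(W, b) = -5 + W*b (m(W, b) = W*b - 5 = -5 + W*b)
l(p) = 9 - 3*p (l(p) = 9 - 3*p/1 = 9 - 3*p*1 = 9 - 3*p)
l(10)*410 - 339 = (9 - 3*10)*410 - 339 = (9 - 30)*410 - 339 = -21*410 - 339 = -8610 - 339 = -8949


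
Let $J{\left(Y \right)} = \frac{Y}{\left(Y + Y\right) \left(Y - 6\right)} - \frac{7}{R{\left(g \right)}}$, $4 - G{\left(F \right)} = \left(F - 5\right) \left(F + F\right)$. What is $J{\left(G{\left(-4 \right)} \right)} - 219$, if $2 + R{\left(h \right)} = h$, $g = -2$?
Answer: $- \frac{16077}{74} \approx -217.26$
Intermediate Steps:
$R{\left(h \right)} = -2 + h$
$G{\left(F \right)} = 4 - 2 F \left(-5 + F\right)$ ($G{\left(F \right)} = 4 - \left(F - 5\right) \left(F + F\right) = 4 - \left(-5 + F\right) 2 F = 4 - 2 F \left(-5 + F\right)$)
$J{\left(Y \right)} = \frac{7}{4} + \frac{1}{2 \left(-6 + Y\right)}$ ($J{\left(Y \right)} = \frac{Y}{\left(Y + Y\right) \left(Y - 6\right)} - \frac{7}{-2 - 2} = \frac{Y}{2 Y \left(-6 + Y\right)} - \frac{7}{-4} = \frac{Y}{2 Y \left(-6 + Y\right)} - - \frac{7}{4} = Y \frac{1}{2 Y \left(-6 + Y\right)} + \frac{7}{4} = \frac{1}{2 \left(-6 + Y\right)} + \frac{7}{4} = \frac{7}{4} + \frac{1}{2 \left(-6 + Y\right)}$)
$J{\left(G{\left(-4 \right)} \right)} - 219 = \frac{-40 + 7 \left(4 - 2 \left(-4\right)^{2} + 10 \left(-4\right)\right)}{4 \left(-6 + \left(4 - 2 \left(-4\right)^{2} + 10 \left(-4\right)\right)\right)} - 219 = \frac{-40 + 7 \left(4 - 32 - 40\right)}{4 \left(-6 - 68\right)} - 219 = \frac{-40 + 7 \left(-68\right)}{4 \left(-6 - 68\right)} - 219 = \frac{-40 - 476}{4 \left(-74\right)} - 219 = \frac{1}{4} \left(- \frac{1}{74}\right) \left(-516\right) - 219 = \frac{129}{74} - 219 = - \frac{16077}{74}$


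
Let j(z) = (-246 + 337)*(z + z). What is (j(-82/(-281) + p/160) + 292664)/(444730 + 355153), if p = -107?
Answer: 6577544543/17981369840 ≈ 0.36580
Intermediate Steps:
j(z) = 182*z (j(z) = 91*(2*z) = 182*z)
(j(-82/(-281) + p/160) + 292664)/(444730 + 355153) = (182*(-82/(-281) - 107/160) + 292664)/(444730 + 355153) = (182*(-82*(-1/281) - 107*1/160) + 292664)/799883 = (182*(82/281 - 107/160) + 292664)*(1/799883) = (182*(-16947/44960) + 292664)*(1/799883) = (-1542177/22480 + 292664)*(1/799883) = (6577544543/22480)*(1/799883) = 6577544543/17981369840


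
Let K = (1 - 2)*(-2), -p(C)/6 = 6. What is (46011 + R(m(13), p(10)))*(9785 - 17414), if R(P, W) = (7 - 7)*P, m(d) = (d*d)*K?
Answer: -351017919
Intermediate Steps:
p(C) = -36 (p(C) = -6*6 = -36)
K = 2 (K = -1*(-2) = 2)
m(d) = 2*d**2 (m(d) = (d*d)*2 = d**2*2 = 2*d**2)
R(P, W) = 0 (R(P, W) = 0*P = 0)
(46011 + R(m(13), p(10)))*(9785 - 17414) = (46011 + 0)*(9785 - 17414) = 46011*(-7629) = -351017919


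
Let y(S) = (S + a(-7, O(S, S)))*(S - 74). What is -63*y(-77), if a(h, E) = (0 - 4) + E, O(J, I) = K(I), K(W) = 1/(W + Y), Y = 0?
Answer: -8477442/11 ≈ -7.7068e+5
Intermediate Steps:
K(W) = 1/W (K(W) = 1/(W + 0) = 1/W)
O(J, I) = 1/I
a(h, E) = -4 + E
y(S) = (-74 + S)*(-4 + S + 1/S) (y(S) = (S + (-4 + 1/S))*(S - 74) = (-4 + S + 1/S)*(-74 + S) = (-74 + S)*(-4 + S + 1/S))
-63*y(-77) = -63*(297 + (-77)² - 78*(-77) - 74/(-77)) = -63*(297 + 5929 + 6006 - 74*(-1/77)) = -63*(297 + 5929 + 6006 + 74/77) = -63*941938/77 = -8477442/11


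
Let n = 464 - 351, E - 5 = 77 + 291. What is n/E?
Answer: 113/373 ≈ 0.30295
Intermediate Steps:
E = 373 (E = 5 + (77 + 291) = 5 + 368 = 373)
n = 113
n/E = 113/373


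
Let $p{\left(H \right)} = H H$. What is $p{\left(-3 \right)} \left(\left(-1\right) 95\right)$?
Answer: $-855$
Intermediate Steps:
$p{\left(H \right)} = H^{2}$
$p{\left(-3 \right)} \left(\left(-1\right) 95\right) = \left(-3\right)^{2} \left(\left(-1\right) 95\right) = 9 \left(-95\right) = -855$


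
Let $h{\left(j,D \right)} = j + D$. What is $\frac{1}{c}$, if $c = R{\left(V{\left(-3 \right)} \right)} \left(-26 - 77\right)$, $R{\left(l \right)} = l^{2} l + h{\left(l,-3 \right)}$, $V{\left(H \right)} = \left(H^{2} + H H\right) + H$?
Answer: $- \frac{1}{348861} \approx -2.8665 \cdot 10^{-6}$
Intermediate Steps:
$h{\left(j,D \right)} = D + j$
$V{\left(H \right)} = H + 2 H^{2}$ ($V{\left(H \right)} = \left(H^{2} + H^{2}\right) + H = 2 H^{2} + H = H + 2 H^{2}$)
$R{\left(l \right)} = -3 + l + l^{3}$ ($R{\left(l \right)} = l^{2} l + \left(-3 + l\right) = l^{3} + \left(-3 + l\right) = -3 + l + l^{3}$)
$c = -348861$ ($c = \left(-3 - 3 \left(1 + 2 \left(-3\right)\right) + \left(- 3 \left(1 + 2 \left(-3\right)\right)\right)^{3}\right) \left(-26 - 77\right) = \left(-3 - 3 \left(1 - 6\right) + \left(- 3 \left(1 - 6\right)\right)^{3}\right) \left(-103\right) = \left(-3 - -15 + \left(\left(-3\right) \left(-5\right)\right)^{3}\right) \left(-103\right) = \left(-3 + 15 + 15^{3}\right) \left(-103\right) = \left(-3 + 15 + 3375\right) \left(-103\right) = 3387 \left(-103\right) = -348861$)
$\frac{1}{c} = \frac{1}{-348861} = - \frac{1}{348861}$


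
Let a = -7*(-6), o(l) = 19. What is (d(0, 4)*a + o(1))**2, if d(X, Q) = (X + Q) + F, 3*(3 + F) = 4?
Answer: 13689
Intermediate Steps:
F = -5/3 (F = -3 + (1/3)*4 = -3 + 4/3 = -5/3 ≈ -1.6667)
d(X, Q) = -5/3 + Q + X (d(X, Q) = (X + Q) - 5/3 = (Q + X) - 5/3 = -5/3 + Q + X)
a = 42
(d(0, 4)*a + o(1))**2 = ((-5/3 + 4 + 0)*42 + 19)**2 = ((7/3)*42 + 19)**2 = (98 + 19)**2 = 117**2 = 13689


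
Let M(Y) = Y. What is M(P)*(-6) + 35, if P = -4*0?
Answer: 35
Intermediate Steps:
P = 0
M(P)*(-6) + 35 = 0*(-6) + 35 = 0 + 35 = 35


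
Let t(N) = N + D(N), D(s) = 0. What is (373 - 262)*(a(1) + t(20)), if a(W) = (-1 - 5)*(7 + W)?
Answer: -3108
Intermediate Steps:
t(N) = N (t(N) = N + 0 = N)
a(W) = -42 - 6*W (a(W) = -6*(7 + W) = -42 - 6*W)
(373 - 262)*(a(1) + t(20)) = (373 - 262)*((-42 - 6*1) + 20) = 111*((-42 - 6) + 20) = 111*(-48 + 20) = 111*(-28) = -3108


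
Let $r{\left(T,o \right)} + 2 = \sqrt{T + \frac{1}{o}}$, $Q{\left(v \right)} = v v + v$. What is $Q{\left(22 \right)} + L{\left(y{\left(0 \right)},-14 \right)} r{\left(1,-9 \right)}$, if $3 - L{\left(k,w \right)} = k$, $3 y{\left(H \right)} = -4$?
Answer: $\frac{1492}{3} + \frac{26 \sqrt{2}}{9} \approx 501.42$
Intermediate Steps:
$Q{\left(v \right)} = v + v^{2}$ ($Q{\left(v \right)} = v^{2} + v = v + v^{2}$)
$y{\left(H \right)} = - \frac{4}{3}$ ($y{\left(H \right)} = \frac{1}{3} \left(-4\right) = - \frac{4}{3}$)
$r{\left(T,o \right)} = -2 + \sqrt{T + \frac{1}{o}}$
$L{\left(k,w \right)} = 3 - k$
$Q{\left(22 \right)} + L{\left(y{\left(0 \right)},-14 \right)} r{\left(1,-9 \right)} = 22 \left(1 + 22\right) + \left(3 - - \frac{4}{3}\right) \left(-2 + \sqrt{1 + \frac{1}{-9}}\right) = 22 \cdot 23 + \left(3 + \frac{4}{3}\right) \left(-2 + \sqrt{1 - \frac{1}{9}}\right) = 506 + \frac{13 \left(-2 + \sqrt{\frac{8}{9}}\right)}{3} = 506 + \frac{13 \left(-2 + \frac{2 \sqrt{2}}{3}\right)}{3} = 506 - \left(\frac{26}{3} - \frac{26 \sqrt{2}}{9}\right) = \frac{1492}{3} + \frac{26 \sqrt{2}}{9}$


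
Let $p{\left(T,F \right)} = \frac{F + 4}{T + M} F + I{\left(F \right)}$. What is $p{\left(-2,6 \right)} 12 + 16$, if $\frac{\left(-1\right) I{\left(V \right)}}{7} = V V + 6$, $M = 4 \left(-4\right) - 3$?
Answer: $- \frac{24824}{7} \approx -3546.3$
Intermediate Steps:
$M = -19$ ($M = -16 - 3 = -19$)
$I{\left(V \right)} = -42 - 7 V^{2}$ ($I{\left(V \right)} = - 7 \left(V V + 6\right) = - 7 \left(V^{2} + 6\right) = - 7 \left(6 + V^{2}\right) = -42 - 7 V^{2}$)
$p{\left(T,F \right)} = -42 - 7 F^{2} + \frac{F \left(4 + F\right)}{-19 + T}$ ($p{\left(T,F \right)} = \frac{F + 4}{T - 19} F - \left(42 + 7 F^{2}\right) = \frac{4 + F}{-19 + T} F - \left(42 + 7 F^{2}\right) = \frac{F \left(4 + F\right)}{-19 + T} - \left(42 + 7 F^{2}\right) = -42 - 7 F^{2} + \frac{F \left(4 + F\right)}{-19 + T}$)
$p{\left(-2,6 \right)} 12 + 16 = \frac{798 + 4 \cdot 6 + 134 \cdot 6^{2} - - 14 \left(6 + 6^{2}\right)}{-19 - 2} \cdot 12 + 16 = \frac{798 + 24 + 134 \cdot 36 - - 14 \left(6 + 36\right)}{-21} \cdot 12 + 16 = - \frac{798 + 24 + 4824 - \left(-14\right) 42}{21} \cdot 12 + 16 = - \frac{798 + 24 + 4824 + 588}{21} \cdot 12 + 16 = \left(- \frac{1}{21}\right) 6234 \cdot 12 + 16 = \left(- \frac{2078}{7}\right) 12 + 16 = - \frac{24936}{7} + 16 = - \frac{24824}{7}$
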